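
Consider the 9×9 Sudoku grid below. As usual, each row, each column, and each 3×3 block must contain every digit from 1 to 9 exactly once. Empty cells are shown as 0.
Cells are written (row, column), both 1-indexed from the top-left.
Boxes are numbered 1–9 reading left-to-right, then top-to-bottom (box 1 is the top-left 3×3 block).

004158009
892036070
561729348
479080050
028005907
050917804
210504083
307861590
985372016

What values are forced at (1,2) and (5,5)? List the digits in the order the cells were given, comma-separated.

3,4

For (1,2):
  Row 1 already contains {1, 4, 5, 8, 9}.
  Column 2 already contains {1, 2, 5, 6, 7, 8, 9}.
  Its 3×3 block (box 1) already contains {1, 2, 4, 5, 6, 8, 9}.
  The only value from 1–9 not eliminated is 3, so (1,2) = 3.
For (5,5):
  Row 5 already contains {2, 5, 7, 8, 9}.
  Column 5 already contains {1, 2, 3, 5, 6, 7, 8}.
  Its 3×3 block (box 5) already contains {1, 5, 7, 8, 9}.
  The only value from 1–9 not eliminated is 4, so (5,5) = 4.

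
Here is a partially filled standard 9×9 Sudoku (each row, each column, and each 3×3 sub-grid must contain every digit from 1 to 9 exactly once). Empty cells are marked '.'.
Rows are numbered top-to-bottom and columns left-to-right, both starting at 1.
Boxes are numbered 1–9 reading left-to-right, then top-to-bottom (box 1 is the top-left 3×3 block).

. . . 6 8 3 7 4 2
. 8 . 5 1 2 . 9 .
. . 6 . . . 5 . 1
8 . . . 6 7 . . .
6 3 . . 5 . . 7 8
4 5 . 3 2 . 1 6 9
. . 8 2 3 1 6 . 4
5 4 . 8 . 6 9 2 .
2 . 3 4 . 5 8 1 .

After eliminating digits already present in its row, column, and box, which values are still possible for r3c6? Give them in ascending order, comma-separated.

Row 3 already contains {1, 5, 6}.
Column 6 already contains {1, 2, 3, 5, 6, 7}.
Its 3×3 block (box 2) already contains {1, 2, 3, 5, 6, 8}.
Removing those from 1–9 leaves {4, 9} as the candidates for r3c6.

4,9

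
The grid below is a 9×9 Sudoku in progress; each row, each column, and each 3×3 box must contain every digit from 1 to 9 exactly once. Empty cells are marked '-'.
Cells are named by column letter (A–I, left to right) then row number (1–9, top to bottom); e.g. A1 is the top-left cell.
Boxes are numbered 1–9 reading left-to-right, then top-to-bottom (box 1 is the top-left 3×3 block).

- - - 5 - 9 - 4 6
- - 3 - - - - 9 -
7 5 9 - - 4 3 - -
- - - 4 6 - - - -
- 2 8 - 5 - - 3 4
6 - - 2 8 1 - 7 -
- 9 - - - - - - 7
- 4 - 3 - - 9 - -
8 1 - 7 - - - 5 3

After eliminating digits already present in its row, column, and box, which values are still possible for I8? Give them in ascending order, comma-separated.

Row 8 already contains {3, 4, 9}.
Column I already contains {3, 4, 6, 7}.
Its 3×3 block (box 9) already contains {3, 5, 7, 9}.
Removing those from 1–9 leaves {1, 2, 8} as the candidates for I8.

1,2,8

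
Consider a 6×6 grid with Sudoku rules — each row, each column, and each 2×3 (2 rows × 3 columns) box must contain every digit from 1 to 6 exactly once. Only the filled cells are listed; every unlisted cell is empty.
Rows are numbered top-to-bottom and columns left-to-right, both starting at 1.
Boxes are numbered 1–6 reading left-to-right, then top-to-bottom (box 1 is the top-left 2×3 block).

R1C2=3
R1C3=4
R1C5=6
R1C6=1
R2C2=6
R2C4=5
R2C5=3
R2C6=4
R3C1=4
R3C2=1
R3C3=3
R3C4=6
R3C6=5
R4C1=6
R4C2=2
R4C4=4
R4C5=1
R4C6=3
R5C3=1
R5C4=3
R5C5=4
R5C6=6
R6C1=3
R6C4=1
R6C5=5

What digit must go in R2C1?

1

Cell R2C1 itself could take any of {1, 2} by direct elimination.
Consider where 1 can go in column 1.
R1C1 is out (row 1 already has a 1).
R5C1 is out (row 5 already has a 1).
So the only cell in column 1 that can hold 1 is R2C1.
Therefore R2C1 = 1.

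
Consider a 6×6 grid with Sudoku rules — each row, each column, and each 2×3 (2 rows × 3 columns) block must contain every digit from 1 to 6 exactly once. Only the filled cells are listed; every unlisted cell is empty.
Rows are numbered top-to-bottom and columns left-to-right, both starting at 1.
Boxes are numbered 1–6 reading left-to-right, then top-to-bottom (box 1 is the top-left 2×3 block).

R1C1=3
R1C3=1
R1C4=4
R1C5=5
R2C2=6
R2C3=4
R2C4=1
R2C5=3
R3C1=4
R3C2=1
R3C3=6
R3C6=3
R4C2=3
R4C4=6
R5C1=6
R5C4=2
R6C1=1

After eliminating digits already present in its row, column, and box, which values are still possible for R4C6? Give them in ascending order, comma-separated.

1,2,4,5

Row 4 already contains {3, 6}.
Column 6 already contains {3}.
Its 2×3 block (box 4) already contains {3, 6}.
Removing those from 1–6 leaves {1, 2, 4, 5} as the candidates for R4C6.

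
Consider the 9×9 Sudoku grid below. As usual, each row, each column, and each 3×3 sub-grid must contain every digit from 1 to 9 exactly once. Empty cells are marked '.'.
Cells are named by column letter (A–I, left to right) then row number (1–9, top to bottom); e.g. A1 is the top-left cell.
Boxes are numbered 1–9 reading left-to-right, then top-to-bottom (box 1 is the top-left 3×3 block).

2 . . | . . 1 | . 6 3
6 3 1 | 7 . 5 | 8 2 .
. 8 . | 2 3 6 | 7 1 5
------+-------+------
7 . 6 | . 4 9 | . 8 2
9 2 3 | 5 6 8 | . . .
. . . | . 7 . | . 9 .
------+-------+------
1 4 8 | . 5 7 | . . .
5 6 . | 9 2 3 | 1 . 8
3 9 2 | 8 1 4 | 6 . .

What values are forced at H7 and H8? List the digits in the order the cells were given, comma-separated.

For H7:
  Row 7 already contains {1, 4, 5, 7, 8}.
  Column H already contains {1, 2, 6, 8, 9}.
  Its 3×3 block (box 9) already contains {1, 6, 8}.
  The only value from 1–9 not eliminated is 3, so H7 = 3.
For H8:
  Consider where 4 can go in box 9.
  G7 is out (row 7 already has a 4).
  H7 is out (row 7 already has a 4).
  I7 is out (row 7 already has a 4).
  H9 is out (row 9 already has a 4).
  I9 is out (row 9 already has a 4).
  So the only cell in box 9 that can hold 4 is H8.
  So H8 = 4.

3,4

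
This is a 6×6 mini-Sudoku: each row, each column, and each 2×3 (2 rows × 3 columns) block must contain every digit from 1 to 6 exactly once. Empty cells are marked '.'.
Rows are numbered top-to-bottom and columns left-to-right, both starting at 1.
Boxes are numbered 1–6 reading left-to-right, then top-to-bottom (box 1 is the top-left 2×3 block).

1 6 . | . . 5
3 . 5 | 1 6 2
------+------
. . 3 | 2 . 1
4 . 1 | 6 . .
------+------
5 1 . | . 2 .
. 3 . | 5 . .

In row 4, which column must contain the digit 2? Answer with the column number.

2

Consider where 2 can go in row 4.
r4c5 is out (column 5 already has a 2).
r4c6 is out (column 6 already has a 2).
So the only cell in row 4 that can hold 2 is r4c2.
That is column 2.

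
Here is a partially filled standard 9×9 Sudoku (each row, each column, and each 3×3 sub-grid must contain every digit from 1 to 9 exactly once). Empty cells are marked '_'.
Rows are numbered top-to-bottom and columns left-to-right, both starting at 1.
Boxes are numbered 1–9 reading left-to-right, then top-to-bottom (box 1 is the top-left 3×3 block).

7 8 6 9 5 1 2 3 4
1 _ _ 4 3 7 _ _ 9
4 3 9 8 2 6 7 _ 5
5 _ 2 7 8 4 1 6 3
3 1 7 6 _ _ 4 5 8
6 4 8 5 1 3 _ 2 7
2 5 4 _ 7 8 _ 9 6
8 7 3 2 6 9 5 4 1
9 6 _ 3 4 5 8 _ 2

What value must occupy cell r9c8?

7

Row 9 already contains {2, 3, 4, 5, 6, 8, 9}.
Column 8 already contains {2, 3, 4, 5, 6, 9}.
Its 3×3 block (box 9) already contains {1, 2, 4, 5, 6, 8, 9}.
The only value from 1–9 not eliminated is 7, so r9c8 = 7.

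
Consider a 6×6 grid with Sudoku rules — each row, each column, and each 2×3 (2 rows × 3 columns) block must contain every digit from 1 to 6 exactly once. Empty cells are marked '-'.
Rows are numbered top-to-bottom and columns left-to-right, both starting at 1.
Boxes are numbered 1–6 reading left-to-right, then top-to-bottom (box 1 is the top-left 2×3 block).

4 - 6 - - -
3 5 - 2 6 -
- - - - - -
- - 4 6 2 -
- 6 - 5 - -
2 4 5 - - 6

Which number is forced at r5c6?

2

Cell r5c6 itself could take any of {1, 2, 3, 4} by direct elimination.
Consider where 2 can go in column 6.
r1c6 is out (box 2 already has a 2).
r2c6 is out (row 2 already has a 2).
r3c6 is out (box 4 already has a 2).
r4c6 is out (row 4 already has a 2).
So the only cell in column 6 that can hold 2 is r5c6.
Therefore r5c6 = 2.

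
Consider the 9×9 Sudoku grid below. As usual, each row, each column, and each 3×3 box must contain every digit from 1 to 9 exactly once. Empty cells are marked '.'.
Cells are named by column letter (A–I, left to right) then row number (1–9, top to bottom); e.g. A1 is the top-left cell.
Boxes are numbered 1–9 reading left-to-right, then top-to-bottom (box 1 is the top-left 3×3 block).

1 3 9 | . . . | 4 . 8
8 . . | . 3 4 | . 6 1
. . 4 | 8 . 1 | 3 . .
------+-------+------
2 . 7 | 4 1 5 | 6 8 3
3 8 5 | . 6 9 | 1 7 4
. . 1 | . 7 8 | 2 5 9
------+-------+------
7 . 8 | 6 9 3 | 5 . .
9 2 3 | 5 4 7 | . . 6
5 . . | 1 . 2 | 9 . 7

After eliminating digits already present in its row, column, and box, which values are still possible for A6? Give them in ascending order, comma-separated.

4,6

Row 6 already contains {1, 2, 5, 7, 8, 9}.
Column A already contains {1, 2, 3, 5, 7, 8, 9}.
Its 3×3 block (box 4) already contains {1, 2, 3, 5, 7, 8}.
Removing those from 1–9 leaves {4, 6} as the candidates for A6.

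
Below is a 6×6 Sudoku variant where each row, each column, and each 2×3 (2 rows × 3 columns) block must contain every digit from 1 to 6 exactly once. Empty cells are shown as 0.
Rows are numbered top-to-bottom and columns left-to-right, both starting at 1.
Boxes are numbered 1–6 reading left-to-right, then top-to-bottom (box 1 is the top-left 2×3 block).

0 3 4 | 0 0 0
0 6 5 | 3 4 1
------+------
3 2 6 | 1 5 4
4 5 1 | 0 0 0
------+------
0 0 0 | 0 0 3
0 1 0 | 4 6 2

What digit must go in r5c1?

Cell r5c1 itself could take any of {2, 5, 6} by direct elimination.
Consider where 6 can go in column 1.
r1c1 is out (box 1 already has a 6).
r2c1 is out (row 2 already has a 6).
r6c1 is out (row 6 already has a 6).
So the only cell in column 1 that can hold 6 is r5c1.
Therefore r5c1 = 6.

6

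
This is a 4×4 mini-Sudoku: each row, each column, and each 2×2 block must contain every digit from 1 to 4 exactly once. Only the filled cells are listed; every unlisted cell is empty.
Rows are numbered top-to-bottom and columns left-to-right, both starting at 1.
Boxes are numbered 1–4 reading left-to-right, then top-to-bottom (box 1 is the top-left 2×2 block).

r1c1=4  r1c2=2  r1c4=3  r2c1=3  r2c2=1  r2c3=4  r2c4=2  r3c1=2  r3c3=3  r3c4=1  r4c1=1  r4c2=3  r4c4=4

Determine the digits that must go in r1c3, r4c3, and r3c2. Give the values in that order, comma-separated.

1,2,4

For r1c3:
  Row 1 already contains {2, 3, 4}.
  Column 3 already contains {3, 4}.
  Its 2×2 block (box 2) already contains {2, 3, 4}.
  The only value from 1–4 not eliminated is 1, so r1c3 = 1.
For r4c3:
  Row 4 already contains {1, 3, 4}.
  Column 3 already contains {3, 4}.
  Its 2×2 block (box 4) already contains {1, 3, 4}.
  The only value from 1–4 not eliminated is 2, so r4c3 = 2.
For r3c2:
  Row 3 already contains {1, 2, 3}.
  Column 2 already contains {1, 2, 3}.
  Its 2×2 block (box 3) already contains {1, 2, 3}.
  The only value from 1–4 not eliminated is 4, so r3c2 = 4.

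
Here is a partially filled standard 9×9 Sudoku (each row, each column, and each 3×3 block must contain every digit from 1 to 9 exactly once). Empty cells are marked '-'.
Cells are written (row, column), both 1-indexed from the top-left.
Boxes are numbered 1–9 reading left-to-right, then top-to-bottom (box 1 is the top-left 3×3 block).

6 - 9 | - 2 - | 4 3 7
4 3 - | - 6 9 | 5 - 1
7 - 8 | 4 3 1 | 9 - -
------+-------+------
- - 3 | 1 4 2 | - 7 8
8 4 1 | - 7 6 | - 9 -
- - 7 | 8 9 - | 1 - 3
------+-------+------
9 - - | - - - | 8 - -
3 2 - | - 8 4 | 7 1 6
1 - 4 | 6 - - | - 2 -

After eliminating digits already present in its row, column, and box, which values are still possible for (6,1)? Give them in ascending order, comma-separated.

2,5

Row 6 already contains {1, 3, 7, 8, 9}.
Column 1 already contains {1, 3, 4, 6, 7, 8, 9}.
Its 3×3 block (box 4) already contains {1, 3, 4, 7, 8}.
Removing those from 1–9 leaves {2, 5} as the candidates for (6,1).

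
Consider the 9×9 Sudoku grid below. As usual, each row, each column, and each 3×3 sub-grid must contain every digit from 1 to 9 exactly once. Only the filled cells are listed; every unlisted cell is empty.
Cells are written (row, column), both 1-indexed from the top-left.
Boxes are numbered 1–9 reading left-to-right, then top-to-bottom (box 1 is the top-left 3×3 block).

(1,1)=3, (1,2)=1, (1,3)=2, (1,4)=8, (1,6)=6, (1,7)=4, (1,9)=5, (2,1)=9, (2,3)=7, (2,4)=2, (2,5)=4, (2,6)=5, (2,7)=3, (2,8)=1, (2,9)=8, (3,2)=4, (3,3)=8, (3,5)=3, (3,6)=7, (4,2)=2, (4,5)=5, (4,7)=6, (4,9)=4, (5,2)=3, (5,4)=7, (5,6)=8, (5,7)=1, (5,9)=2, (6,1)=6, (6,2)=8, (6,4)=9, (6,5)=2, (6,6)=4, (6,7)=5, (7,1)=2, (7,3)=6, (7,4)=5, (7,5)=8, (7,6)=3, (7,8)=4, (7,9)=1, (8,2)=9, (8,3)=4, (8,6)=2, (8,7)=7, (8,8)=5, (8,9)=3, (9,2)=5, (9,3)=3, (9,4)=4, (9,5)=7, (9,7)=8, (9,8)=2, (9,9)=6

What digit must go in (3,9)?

Row 3 already contains {3, 4, 7, 8}.
Column 9 already contains {1, 2, 3, 4, 5, 6, 8}.
Its 3×3 block (box 3) already contains {1, 3, 4, 5, 8}.
The only value from 1–9 not eliminated is 9, so (3,9) = 9.

9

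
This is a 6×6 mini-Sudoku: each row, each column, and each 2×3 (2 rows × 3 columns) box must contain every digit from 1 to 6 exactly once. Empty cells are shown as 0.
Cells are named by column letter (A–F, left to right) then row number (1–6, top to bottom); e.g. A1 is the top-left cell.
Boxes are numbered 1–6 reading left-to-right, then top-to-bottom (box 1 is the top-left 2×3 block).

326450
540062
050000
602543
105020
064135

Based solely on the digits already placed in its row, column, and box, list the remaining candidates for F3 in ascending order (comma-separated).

Row 3 already contains {5}.
Column F already contains {2, 3, 5}.
Its 2×3 block (box 4) already contains {3, 4, 5}.
Removing those from 1–6 leaves {1, 6} as the candidates for F3.

1,6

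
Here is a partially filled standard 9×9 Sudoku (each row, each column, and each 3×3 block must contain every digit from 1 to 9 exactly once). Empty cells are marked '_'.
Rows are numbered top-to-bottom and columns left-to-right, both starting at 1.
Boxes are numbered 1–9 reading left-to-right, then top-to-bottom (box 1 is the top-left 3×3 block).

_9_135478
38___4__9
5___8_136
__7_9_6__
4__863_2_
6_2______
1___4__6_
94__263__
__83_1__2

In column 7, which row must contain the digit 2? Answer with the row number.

2

Consider where 2 can go in column 7.
R5C7 is out (row 5 already has a 2).
R6C7 is out (row 6 already has a 2).
R7C7 is out (box 9 already has a 2).
R9C7 is out (row 9 already has a 2).
So the only cell in column 7 that can hold 2 is R2C7.
That is row 2.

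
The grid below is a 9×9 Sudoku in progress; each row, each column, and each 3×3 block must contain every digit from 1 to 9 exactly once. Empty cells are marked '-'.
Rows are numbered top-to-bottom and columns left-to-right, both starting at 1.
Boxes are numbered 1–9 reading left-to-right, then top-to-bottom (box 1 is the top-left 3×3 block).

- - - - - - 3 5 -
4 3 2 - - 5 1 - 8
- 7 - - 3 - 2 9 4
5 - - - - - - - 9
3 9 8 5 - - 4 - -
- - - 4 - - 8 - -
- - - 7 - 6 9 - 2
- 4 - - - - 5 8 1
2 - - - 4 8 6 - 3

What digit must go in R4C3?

Cell R4C3 itself could take any of {1, 4, 6, 7} by direct elimination.
Consider where 4 can go in row 4.
R4C2 is out (column 2 already has a 4). R4C4 is out (column 4 already has a 4). R4C5 is out (column 5 already has a 4). R4C6 is out (box 5 already has a 4). The remaining empty cells in row 4 are similarly blocked.
So the only cell in row 4 that can hold 4 is R4C3.
Therefore R4C3 = 4.

4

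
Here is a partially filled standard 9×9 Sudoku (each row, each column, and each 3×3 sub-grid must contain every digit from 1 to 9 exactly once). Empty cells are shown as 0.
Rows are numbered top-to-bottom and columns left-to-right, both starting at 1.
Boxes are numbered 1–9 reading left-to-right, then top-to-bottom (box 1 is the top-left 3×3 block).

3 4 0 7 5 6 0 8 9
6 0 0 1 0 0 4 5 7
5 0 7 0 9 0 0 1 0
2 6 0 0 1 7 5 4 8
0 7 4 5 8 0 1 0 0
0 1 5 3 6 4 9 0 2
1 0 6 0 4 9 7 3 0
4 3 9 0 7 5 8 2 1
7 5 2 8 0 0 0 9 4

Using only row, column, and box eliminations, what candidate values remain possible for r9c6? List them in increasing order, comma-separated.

Row 9 already contains {2, 4, 5, 7, 8, 9}.
Column 6 already contains {4, 5, 6, 7, 9}.
Its 3×3 block (box 8) already contains {4, 5, 7, 8, 9}.
Removing those from 1–9 leaves {1, 3} as the candidates for r9c6.

1,3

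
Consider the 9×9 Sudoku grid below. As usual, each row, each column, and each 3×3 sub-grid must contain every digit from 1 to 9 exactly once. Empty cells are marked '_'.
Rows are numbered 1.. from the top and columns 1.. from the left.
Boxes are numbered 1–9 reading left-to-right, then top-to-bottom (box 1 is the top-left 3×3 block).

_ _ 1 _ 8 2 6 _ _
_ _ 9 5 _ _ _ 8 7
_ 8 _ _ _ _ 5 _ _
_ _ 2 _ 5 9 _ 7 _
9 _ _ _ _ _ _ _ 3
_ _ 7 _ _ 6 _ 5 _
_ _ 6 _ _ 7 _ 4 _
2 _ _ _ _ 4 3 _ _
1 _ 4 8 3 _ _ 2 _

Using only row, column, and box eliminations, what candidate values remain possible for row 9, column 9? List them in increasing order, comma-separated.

Row 9 already contains {1, 2, 3, 4, 8}.
Column 9 already contains {3, 7}.
Its 3×3 block (box 9) already contains {2, 3, 4}.
Removing those from 1–9 leaves {5, 6, 9} as the candidates for row 9, column 9.

5,6,9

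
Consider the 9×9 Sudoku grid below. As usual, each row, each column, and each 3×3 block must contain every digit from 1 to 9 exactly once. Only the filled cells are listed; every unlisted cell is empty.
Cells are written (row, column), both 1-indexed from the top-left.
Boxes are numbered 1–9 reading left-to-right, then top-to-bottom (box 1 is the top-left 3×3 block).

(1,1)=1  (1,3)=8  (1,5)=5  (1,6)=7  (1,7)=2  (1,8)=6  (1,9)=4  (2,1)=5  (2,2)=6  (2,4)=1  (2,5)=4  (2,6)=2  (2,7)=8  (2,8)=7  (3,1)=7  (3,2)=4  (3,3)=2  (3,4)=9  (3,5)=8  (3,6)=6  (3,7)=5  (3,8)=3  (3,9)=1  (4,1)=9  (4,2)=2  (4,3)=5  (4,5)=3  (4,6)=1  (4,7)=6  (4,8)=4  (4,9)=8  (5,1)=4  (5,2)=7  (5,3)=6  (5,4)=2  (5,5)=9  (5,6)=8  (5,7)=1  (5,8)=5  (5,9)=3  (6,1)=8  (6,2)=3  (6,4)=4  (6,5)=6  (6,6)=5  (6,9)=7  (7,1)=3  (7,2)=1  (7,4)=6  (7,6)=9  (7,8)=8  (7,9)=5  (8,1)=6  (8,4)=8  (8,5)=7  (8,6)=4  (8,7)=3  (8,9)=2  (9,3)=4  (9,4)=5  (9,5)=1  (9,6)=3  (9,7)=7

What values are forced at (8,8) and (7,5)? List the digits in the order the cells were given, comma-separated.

1,2

For (8,8):
  Consider where 1 can go in row 8.
  (8,2) is out (column 2 already has a 1).
  (8,3) is out (box 7 already has a 1).
  So the only cell in row 8 that can hold 1 is (8,8).
  So (8,8) = 1.
For (7,5):
  Row 7 already contains {1, 3, 5, 6, 8, 9}.
  Column 5 already contains {1, 3, 4, 5, 6, 7, 8, 9}.
  Its 3×3 block (box 8) already contains {1, 3, 4, 5, 6, 7, 8, 9}.
  The only value from 1–9 not eliminated is 2, so (7,5) = 2.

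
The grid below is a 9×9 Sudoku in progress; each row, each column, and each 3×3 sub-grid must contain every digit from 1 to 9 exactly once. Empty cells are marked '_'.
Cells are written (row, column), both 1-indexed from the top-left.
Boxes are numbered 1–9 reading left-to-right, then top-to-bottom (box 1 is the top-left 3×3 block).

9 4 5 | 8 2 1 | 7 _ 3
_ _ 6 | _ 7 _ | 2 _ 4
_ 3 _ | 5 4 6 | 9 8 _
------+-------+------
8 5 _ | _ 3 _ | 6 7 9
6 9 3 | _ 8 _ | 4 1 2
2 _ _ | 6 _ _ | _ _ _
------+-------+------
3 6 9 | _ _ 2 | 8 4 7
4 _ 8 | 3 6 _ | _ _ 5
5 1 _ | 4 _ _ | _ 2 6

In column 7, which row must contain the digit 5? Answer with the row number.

6

Consider where 5 can go in column 7.
(8,7) is out (row 8 already has a 5).
(9,7) is out (row 9 already has a 5).
So the only cell in column 7 that can hold 5 is (6,7).
That is row 6.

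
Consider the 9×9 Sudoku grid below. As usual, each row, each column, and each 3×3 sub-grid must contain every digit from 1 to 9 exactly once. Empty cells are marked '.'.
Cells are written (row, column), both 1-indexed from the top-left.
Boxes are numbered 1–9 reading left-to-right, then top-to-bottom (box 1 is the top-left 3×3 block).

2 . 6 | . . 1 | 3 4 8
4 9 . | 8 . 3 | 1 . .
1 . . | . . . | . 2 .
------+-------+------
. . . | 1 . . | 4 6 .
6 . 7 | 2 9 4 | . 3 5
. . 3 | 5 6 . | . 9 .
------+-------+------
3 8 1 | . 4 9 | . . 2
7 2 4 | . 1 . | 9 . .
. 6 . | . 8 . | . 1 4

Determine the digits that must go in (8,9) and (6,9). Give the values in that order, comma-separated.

3,1

For (8,9):
  Consider where 3 can go in box 9.
  (7,7) is out (row 7 already has a 3).
  (7,8) is out (row 7 already has a 3).
  (8,8) is out (column 8 already has a 3).
  (9,7) is out (column 7 already has a 3).
  So the only cell in box 9 that can hold 3 is (8,9).
  So (8,9) = 3.
For (6,9):
  Consider where 1 can go in column 9.
  (2,9) is out (row 2 already has a 1).
  (3,9) is out (row 3 already has a 1).
  (4,9) is out (row 4 already has a 1).
  (8,9) is out (row 8 already has a 1).
  So the only cell in column 9 that can hold 1 is (6,9).
  So (6,9) = 1.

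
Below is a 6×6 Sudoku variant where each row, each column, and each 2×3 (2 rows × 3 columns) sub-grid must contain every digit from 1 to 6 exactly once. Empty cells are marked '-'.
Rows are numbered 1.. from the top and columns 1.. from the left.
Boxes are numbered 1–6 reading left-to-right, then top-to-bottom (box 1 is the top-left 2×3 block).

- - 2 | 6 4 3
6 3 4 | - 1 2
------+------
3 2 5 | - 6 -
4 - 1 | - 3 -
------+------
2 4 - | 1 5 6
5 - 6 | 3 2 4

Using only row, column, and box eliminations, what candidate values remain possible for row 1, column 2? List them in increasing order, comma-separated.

Row 1 already contains {2, 3, 4, 6}.
Column 2 already contains {2, 3, 4}.
Its 2×3 block (box 1) already contains {2, 3, 4, 6}.
Removing those from 1–6 leaves {1, 5} as the candidates for row 1, column 2.

1,5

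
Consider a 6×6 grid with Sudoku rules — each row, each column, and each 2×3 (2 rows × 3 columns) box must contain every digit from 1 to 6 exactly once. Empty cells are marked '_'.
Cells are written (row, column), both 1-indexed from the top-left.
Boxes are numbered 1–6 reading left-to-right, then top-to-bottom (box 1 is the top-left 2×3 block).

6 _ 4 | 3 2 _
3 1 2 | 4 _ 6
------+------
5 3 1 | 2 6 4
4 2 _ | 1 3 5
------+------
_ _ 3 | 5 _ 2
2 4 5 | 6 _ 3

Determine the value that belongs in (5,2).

Row 5 already contains {2, 3, 5}.
Column 2 already contains {1, 2, 3, 4}.
Its 2×3 block (box 5) already contains {2, 3, 4, 5}.
The only value from 1–6 not eliminated is 6, so (5,2) = 6.

6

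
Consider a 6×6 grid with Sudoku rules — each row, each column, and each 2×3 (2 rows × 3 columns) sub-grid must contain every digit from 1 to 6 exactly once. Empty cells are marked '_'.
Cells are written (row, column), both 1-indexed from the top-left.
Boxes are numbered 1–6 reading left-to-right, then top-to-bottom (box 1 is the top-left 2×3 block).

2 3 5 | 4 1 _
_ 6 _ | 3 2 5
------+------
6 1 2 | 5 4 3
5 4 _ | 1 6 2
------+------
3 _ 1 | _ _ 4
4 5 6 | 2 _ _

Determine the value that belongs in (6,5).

3

Row 6 already contains {2, 4, 5, 6}.
Column 5 already contains {1, 2, 4, 6}.
Its 2×3 block (box 6) already contains {2, 4}.
The only value from 1–6 not eliminated is 3, so (6,5) = 3.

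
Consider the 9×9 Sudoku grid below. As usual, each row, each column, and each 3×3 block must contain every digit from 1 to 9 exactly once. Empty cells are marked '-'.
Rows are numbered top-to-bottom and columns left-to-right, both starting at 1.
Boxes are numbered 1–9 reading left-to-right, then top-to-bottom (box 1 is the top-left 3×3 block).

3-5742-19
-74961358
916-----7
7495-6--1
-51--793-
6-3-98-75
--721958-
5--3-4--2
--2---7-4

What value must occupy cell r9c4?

Cell r9c4 itself could take any of {6, 8} by direct elimination.
Consider where 6 can go in column 4.
r3c4 is out (row 3 already has a 6).
r5c4 is out (box 5 already has a 6).
r6c4 is out (row 6 already has a 6).
So the only cell in column 4 that can hold 6 is r9c4.
Therefore r9c4 = 6.

6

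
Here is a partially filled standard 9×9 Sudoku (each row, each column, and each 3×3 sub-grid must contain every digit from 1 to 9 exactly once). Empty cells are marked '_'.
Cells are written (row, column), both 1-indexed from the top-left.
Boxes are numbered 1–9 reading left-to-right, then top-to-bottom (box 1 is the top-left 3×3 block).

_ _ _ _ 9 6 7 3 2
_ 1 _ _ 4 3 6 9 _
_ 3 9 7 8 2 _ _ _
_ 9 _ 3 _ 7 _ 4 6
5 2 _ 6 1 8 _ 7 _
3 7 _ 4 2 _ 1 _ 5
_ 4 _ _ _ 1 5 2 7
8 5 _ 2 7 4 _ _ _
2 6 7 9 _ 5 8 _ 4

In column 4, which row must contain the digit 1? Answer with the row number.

Consider where 1 can go in column 4.
(2,4) is out (row 2 already has a 1).
(7,4) is out (row 7 already has a 1).
So the only cell in column 4 that can hold 1 is (1,4).
That is row 1.

1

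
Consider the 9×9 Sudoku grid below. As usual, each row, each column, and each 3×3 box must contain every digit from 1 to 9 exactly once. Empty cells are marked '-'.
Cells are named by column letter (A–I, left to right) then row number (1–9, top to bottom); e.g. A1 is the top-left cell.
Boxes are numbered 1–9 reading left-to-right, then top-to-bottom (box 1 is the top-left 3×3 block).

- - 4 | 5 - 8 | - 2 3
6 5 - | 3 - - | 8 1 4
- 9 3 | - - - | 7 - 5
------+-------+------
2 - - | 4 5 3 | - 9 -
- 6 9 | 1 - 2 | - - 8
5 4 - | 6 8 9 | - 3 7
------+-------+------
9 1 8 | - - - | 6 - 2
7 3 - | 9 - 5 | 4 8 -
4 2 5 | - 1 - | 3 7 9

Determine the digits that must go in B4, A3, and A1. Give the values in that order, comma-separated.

For B4:
  Consider where 8 can go in column B.
  B1 is out (row 1 already has a 8).
  So the only cell in column B that can hold 8 is B4.
  So B4 = 8.
For A3:
  Consider where 8 can go in box 1.
  A1 is out (row 1 already has a 8).
  B1 is out (row 1 already has a 8).
  C2 is out (row 2 already has a 8).
  So the only cell in box 1 that can hold 8 is A3.
  So A3 = 8.
For A1:
  Row 1 already contains {2, 3, 4, 5, 8}.
  Column A already contains {2, 4, 5, 6, 7, 9}.
  Its 3×3 block (box 1) already contains {3, 4, 5, 6, 9}.
  The only value from 1–9 not eliminated is 1, so A1 = 1.

8,8,1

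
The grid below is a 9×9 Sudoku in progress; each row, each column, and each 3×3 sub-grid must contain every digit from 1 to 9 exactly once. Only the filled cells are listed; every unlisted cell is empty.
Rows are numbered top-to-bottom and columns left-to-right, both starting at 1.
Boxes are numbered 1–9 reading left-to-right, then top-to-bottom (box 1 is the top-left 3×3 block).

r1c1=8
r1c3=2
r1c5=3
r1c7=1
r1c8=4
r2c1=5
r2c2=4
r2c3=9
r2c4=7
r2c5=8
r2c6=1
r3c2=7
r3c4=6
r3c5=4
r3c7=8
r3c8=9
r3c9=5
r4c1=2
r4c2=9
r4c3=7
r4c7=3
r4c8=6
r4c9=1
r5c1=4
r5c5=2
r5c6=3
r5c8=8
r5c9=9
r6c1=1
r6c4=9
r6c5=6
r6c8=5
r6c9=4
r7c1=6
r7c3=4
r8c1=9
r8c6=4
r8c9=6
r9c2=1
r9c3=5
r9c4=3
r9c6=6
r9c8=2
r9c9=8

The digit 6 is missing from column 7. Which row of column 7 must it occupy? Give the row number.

Consider where 6 can go in column 7.
r5c7 is out (box 6 already has a 6).
r6c7 is out (row 6 already has a 6).
r7c7 is out (row 7 already has a 6).
r8c7 is out (row 8 already has a 6).
r9c7 is out (row 9 already has a 6).
So the only cell in column 7 that can hold 6 is r2c7.
That is row 2.

2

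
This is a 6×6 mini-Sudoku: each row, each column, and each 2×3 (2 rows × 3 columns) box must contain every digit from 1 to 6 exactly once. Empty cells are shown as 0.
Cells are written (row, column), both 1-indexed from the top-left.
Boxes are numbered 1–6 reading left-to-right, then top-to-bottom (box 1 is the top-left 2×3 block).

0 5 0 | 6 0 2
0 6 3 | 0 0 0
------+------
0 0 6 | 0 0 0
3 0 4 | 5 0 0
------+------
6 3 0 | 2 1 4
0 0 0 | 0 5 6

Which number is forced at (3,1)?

5

Cell (3,1) itself could take any of {1, 2, 5} by direct elimination.
Consider where 5 can go in column 1.
(1,1) is out (row 1 already has a 5).
(2,1) is out (box 1 already has a 5).
(6,1) is out (row 6 already has a 5).
So the only cell in column 1 that can hold 5 is (3,1).
Therefore (3,1) = 5.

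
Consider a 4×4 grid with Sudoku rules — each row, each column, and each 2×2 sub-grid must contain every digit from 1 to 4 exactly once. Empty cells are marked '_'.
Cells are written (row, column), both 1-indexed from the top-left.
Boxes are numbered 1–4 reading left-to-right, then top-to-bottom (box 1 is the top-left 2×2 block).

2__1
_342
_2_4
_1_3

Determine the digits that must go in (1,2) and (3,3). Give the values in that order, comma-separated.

4,1

For (1,2):
  Row 1 already contains {1, 2}.
  Column 2 already contains {1, 2, 3}.
  Its 2×2 block (box 1) already contains {2, 3}.
  The only value from 1–4 not eliminated is 4, so (1,2) = 4.
For (3,3):
  Row 3 already contains {2, 4}.
  Column 3 already contains {4}.
  Its 2×2 block (box 4) already contains {3, 4}.
  The only value from 1–4 not eliminated is 1, so (3,3) = 1.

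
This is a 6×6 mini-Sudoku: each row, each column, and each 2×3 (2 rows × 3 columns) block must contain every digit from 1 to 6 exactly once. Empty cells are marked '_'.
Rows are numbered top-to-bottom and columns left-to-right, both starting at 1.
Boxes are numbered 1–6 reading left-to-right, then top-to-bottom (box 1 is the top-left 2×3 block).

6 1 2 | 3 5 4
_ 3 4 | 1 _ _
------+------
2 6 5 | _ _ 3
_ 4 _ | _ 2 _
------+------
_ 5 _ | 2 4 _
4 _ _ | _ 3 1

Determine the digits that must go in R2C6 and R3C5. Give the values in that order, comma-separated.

2,1

For R2C6:
  Consider where 2 can go in row 2.
  R2C1 is out (column 1 already has a 2).
  R2C5 is out (column 5 already has a 2).
  So the only cell in row 2 that can hold 2 is R2C6.
  So R2C6 = 2.
For R3C5:
  Row 3 already contains {2, 3, 5, 6}.
  Column 5 already contains {2, 3, 4, 5}.
  Its 2×3 block (box 4) already contains {2, 3}.
  The only value from 1–6 not eliminated is 1, so R3C5 = 1.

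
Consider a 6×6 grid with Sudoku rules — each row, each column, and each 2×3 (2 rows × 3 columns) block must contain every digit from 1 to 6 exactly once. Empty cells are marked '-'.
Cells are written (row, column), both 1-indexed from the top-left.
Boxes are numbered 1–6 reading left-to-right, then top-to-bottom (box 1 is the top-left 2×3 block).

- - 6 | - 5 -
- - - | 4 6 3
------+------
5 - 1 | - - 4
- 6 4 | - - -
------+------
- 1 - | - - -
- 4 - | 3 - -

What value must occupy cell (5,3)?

3

Cell (5,3) itself could take any of {2, 3, 5} by direct elimination.
Consider where 3 can go in column 3.
(2,3) is out (row 2 already has a 3).
(6,3) is out (row 6 already has a 3).
So the only cell in column 3 that can hold 3 is (5,3).
Therefore (5,3) = 3.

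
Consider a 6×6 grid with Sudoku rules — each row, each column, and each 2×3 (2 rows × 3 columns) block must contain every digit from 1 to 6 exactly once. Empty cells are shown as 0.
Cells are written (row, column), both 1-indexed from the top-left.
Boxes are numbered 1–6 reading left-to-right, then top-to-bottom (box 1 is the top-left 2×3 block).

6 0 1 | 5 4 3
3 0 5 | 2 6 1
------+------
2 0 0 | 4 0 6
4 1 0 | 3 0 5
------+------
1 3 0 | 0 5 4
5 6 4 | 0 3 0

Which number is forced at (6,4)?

1

Row 6 already contains {3, 4, 5, 6}.
Column 4 already contains {2, 3, 4, 5}.
Its 2×3 block (box 6) already contains {3, 4, 5}.
The only value from 1–6 not eliminated is 1, so (6,4) = 1.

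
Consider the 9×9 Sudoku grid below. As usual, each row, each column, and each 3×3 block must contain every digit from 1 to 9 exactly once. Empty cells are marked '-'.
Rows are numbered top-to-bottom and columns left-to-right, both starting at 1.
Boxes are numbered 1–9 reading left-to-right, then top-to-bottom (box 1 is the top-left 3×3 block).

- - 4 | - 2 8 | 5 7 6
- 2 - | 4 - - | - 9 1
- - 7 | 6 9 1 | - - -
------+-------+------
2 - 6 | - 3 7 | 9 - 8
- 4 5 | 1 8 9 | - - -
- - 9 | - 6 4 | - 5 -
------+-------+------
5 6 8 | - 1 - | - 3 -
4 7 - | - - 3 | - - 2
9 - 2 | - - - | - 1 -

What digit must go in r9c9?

Cell r9c9 itself could take any of {4, 5, 7} by direct elimination.
Consider where 5 can go in column 9.
r3c9 is out (box 3 already has a 5).
r5c9 is out (row 5 already has a 5).
r6c9 is out (row 6 already has a 5).
r7c9 is out (row 7 already has a 5).
So the only cell in column 9 that can hold 5 is r9c9.
Therefore r9c9 = 5.

5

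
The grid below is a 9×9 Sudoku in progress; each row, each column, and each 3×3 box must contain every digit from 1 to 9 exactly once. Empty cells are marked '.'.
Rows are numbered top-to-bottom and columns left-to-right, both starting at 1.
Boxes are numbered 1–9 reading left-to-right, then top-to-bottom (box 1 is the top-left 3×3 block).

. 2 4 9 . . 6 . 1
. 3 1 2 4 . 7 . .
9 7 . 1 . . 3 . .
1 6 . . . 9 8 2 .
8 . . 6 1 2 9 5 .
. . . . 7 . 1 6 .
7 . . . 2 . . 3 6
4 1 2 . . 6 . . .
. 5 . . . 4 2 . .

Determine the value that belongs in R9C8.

Cell R9C8 itself could take any of {1, 7, 8, 9} by direct elimination.
Consider where 1 can go in row 9.
R9C1 is out (column 1 already has a 1).
R9C3 is out (column 3 already has a 1).
R9C4 is out (column 4 already has a 1).
R9C5 is out (column 5 already has a 1).
R9C9 is out (column 9 already has a 1).
So the only cell in row 9 that can hold 1 is R9C8.
Therefore R9C8 = 1.

1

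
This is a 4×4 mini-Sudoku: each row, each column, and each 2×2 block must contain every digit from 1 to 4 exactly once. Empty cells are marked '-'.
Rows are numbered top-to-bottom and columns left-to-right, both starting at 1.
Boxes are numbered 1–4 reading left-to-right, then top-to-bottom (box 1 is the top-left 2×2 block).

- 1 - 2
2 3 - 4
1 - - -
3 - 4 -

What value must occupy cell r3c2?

Cell r3c2 itself could take any of {2, 4} by direct elimination.
Consider where 4 can go in row 3.
r3c3 is out (column 3 already has a 4).
r3c4 is out (column 4 already has a 4).
So the only cell in row 3 that can hold 4 is r3c2.
Therefore r3c2 = 4.

4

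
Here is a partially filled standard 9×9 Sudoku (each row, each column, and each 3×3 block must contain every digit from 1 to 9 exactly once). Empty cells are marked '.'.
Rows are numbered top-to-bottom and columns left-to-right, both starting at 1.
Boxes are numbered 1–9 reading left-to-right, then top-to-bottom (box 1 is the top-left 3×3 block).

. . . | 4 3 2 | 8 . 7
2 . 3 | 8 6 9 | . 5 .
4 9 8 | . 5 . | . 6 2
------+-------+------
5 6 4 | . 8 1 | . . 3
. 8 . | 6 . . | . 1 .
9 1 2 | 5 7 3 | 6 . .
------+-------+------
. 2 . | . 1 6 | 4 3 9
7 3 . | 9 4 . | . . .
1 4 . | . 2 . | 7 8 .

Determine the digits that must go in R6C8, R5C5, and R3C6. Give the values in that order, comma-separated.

For R6C8:
  Row 6 already contains {1, 2, 3, 5, 6, 7, 9}.
  Column 8 already contains {1, 3, 5, 6, 8}.
  Its 3×3 block (box 6) already contains {1, 3, 6}.
  The only value from 1–9 not eliminated is 4, so R6C8 = 4.
For R5C5:
  Row 5 already contains {1, 6, 8}.
  Column 5 already contains {1, 2, 3, 4, 5, 6, 7, 8}.
  Its 3×3 block (box 5) already contains {1, 3, 5, 6, 7, 8}.
  The only value from 1–9 not eliminated is 9, so R5C5 = 9.
For R3C6:
  Row 3 already contains {2, 4, 5, 6, 8, 9}.
  Column 6 already contains {1, 2, 3, 6, 9}.
  Its 3×3 block (box 2) already contains {2, 3, 4, 5, 6, 8, 9}.
  The only value from 1–9 not eliminated is 7, so R3C6 = 7.

4,9,7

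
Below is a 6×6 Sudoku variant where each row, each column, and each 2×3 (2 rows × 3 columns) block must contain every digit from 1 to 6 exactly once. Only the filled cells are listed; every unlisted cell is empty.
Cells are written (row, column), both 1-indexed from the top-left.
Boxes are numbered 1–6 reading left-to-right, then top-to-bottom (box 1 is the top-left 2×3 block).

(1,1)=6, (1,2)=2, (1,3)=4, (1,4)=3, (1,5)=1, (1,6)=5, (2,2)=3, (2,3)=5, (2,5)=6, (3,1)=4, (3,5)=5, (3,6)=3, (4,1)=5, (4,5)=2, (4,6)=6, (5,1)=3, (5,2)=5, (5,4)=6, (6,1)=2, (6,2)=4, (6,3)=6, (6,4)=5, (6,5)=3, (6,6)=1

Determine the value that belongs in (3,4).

Row 3 already contains {3, 4, 5}.
Column 4 already contains {3, 5, 6}.
Its 2×3 block (box 4) already contains {2, 3, 5, 6}.
The only value from 1–6 not eliminated is 1, so (3,4) = 1.

1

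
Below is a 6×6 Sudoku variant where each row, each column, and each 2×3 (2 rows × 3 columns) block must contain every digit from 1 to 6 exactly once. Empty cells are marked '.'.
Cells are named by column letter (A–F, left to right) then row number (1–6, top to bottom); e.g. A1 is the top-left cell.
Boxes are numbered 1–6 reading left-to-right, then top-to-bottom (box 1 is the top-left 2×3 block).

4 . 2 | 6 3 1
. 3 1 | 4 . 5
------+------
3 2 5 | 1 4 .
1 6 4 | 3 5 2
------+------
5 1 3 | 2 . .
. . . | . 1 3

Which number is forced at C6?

6

Row 6 already contains {1, 3}.
Column C already contains {1, 2, 3, 4, 5}.
Its 2×3 block (box 5) already contains {1, 3, 5}.
The only value from 1–6 not eliminated is 6, so C6 = 6.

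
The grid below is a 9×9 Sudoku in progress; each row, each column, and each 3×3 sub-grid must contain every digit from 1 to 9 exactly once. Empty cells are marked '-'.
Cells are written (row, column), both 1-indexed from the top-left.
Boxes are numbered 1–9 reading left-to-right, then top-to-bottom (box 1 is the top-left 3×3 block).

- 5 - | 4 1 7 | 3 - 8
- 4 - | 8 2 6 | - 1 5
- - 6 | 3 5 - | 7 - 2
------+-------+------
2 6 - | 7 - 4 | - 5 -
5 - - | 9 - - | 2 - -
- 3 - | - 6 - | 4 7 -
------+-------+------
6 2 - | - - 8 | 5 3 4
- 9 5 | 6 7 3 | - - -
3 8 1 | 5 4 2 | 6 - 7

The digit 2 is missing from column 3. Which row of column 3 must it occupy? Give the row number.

Consider where 2 can go in column 3.
(2,3) is out (row 2 already has a 2).
(4,3) is out (row 4 already has a 2).
(5,3) is out (row 5 already has a 2).
(6,3) is out (box 4 already has a 2).
(7,3) is out (row 7 already has a 2).
So the only cell in column 3 that can hold 2 is (1,3).
That is row 1.

1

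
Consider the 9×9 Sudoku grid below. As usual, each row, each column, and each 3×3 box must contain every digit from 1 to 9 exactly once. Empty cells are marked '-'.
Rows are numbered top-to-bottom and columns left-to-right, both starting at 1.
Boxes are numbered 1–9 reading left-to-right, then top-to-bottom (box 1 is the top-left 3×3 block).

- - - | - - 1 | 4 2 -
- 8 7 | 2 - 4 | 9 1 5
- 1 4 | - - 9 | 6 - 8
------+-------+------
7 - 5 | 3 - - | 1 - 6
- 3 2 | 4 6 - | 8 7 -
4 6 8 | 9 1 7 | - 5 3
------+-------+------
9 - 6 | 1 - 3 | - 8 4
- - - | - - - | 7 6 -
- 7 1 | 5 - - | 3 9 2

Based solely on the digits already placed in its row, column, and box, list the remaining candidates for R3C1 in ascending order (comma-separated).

Row 3 already contains {1, 4, 6, 8, 9}.
Column 1 already contains {4, 7, 9}.
Its 3×3 block (box 1) already contains {1, 4, 7, 8}.
Removing those from 1–9 leaves {2, 3, 5} as the candidates for R3C1.

2,3,5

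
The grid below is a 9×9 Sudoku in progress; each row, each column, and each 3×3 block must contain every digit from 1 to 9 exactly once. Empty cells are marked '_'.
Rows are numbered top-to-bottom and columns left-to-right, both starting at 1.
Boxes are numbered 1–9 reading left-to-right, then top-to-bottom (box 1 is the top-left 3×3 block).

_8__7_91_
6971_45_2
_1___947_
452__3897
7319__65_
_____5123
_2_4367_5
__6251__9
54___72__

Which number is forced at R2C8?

Cell R2C8 itself could take any of {3, 8} by direct elimination.
Consider where 3 can go in row 2.
R2C5 is out (column 5 already has a 3).
So the only cell in row 2 that can hold 3 is R2C8.
Therefore R2C8 = 3.

3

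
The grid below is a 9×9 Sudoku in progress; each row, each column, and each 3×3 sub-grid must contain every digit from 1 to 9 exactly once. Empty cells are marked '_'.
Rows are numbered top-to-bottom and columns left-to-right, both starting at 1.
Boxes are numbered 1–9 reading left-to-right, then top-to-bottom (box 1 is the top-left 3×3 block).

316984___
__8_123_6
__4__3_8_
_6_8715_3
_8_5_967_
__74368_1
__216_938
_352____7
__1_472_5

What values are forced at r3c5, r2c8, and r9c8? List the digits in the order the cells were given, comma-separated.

5,4,6

For r3c5:
  Row 3 already contains {3, 4, 8}.
  Column 5 already contains {1, 3, 4, 6, 7, 8}.
  Its 3×3 block (box 2) already contains {1, 2, 3, 4, 8, 9}.
  The only value from 1–9 not eliminated is 5, so r3c5 = 5.
For r2c8:
  Consider where 4 can go in row 2.
  r2c1 is out (box 1 already has a 4).
  r2c2 is out (box 1 already has a 4).
  r2c4 is out (column 4 already has a 4).
  So the only cell in row 2 that can hold 4 is r2c8.
  So r2c8 = 4.
For r9c8:
  Row 9 already contains {1, 2, 4, 5, 7}.
  Column 8 already contains {3, 7, 8}.
  Its 3×3 block (box 9) already contains {2, 3, 5, 7, 8, 9}.
  The only value from 1–9 not eliminated is 6, so r9c8 = 6.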